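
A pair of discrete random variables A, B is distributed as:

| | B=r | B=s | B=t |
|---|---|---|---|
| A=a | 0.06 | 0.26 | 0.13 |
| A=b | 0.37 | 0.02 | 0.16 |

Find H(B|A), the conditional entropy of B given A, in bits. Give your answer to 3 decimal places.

1.205 bits

Marginals: p(A) = (0.4500, 0.5500), p(B) = (0.4300, 0.2800, 0.2900).
H(B|A) = Σ p(A) · H(B|A=·).
  A=a: p=0.4500, H(B|A=a) = 1.3624
  A=b: p=0.5500, H(B|A=b) = 1.0768
Weighted sum = 1.205 bits.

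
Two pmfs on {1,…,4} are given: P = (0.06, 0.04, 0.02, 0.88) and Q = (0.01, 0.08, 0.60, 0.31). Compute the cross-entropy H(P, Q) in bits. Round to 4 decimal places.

2.0460 bits

H(P,Q) = −Σ p·log₂ q.
  −0.06·log₂(0.01) = 0.39863
  −0.04·log₂(0.08) = 0.14575
  −0.02·log₂(0.60) = 0.01474
  −0.88·log₂(0.31) = 1.48690
H(P,Q) = 2.0460 bits.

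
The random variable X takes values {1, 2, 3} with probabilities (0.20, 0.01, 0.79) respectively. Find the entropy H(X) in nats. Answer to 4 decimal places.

0.5542 nats

H(X) = −Σ p·ln p.
  −(0.20)·ln(0.20) = 0.32189
  −(0.01)·ln(0.01) = 0.04605
  −(0.79)·ln(0.79) = 0.18622
Sum: 0.32189 + 0.04605 + 0.18622 = 0.5542 nats.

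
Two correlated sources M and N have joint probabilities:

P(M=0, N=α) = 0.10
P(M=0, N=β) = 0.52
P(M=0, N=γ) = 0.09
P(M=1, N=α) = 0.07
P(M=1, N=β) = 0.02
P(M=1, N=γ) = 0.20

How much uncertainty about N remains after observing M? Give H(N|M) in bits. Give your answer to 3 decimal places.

Chain rule: H(N|M) = H(M,N) − H(M).
Marginals: p(M) = (0.7100, 0.2900), p(N) = (0.1700, 0.5400, 0.2900).
H(M,N) = 1.9812 bits; H(M) = 0.8687 bits.
H(N|M) = 1.9812 − 0.8687 = 1.113 bits.

1.113 bits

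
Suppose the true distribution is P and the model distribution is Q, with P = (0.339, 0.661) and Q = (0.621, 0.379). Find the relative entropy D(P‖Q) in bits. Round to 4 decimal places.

D(P‖Q) = Σ p·log₂(p/q).
  0.339·log₂(0.339/0.621) = -0.29605
  0.661·log₂(0.661/0.379) = 0.53042
D(P‖Q) = 0.2344 bits.

0.2344 bits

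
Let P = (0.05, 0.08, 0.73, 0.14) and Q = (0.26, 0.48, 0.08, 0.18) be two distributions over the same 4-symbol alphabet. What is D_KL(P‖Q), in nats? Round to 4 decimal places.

1.3531 nats

D(P‖Q) = Σ p·ln(p/q).
  0.05·ln(0.05/0.26) = -0.08243
  0.08·ln(0.08/0.48) = -0.14334
  0.73·ln(0.73/0.08) = 1.61404
  0.14·ln(0.14/0.18) = -0.03518
D(P‖Q) = 1.3531 nats.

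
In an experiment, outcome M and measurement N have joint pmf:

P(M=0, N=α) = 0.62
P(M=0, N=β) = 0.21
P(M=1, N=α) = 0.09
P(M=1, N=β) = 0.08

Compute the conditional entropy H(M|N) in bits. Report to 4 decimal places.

0.6359 bits

Marginals: p(M) = (0.8300, 0.1700), p(N) = (0.7100, 0.2900).
H(M|N) = Σ p(N) · H(M|N=·).
  N=α: p=0.7100, H(M|N=α) = 0.5485
  N=β: p=0.2900, H(M|N=β) = 0.8498
Weighted sum = 0.6359 bits.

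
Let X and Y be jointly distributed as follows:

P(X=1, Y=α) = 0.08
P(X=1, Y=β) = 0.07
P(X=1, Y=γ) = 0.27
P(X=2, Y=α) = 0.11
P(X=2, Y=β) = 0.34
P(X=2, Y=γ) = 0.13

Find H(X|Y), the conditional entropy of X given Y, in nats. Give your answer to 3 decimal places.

0.569 nats

Marginals: p(X) = (0.4200, 0.5800), p(Y) = (0.1900, 0.4100, 0.4000).
H(X|Y) = Σ p(Y) · H(X|Y=·).
  Y=α: p=0.1900, H(X|Y=α) = 0.6806
  Y=β: p=0.4100, H(X|Y=β) = 0.4570
  Y=γ: p=0.4000, H(X|Y=γ) = 0.6306
Weighted sum = 0.569 nats.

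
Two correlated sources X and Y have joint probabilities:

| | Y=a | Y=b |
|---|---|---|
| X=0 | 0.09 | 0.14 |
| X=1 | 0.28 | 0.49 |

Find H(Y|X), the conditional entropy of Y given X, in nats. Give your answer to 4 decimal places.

0.6587 nats

Marginals: p(X) = (0.2300, 0.7700), p(Y) = (0.3700, 0.6300).
H(Y|X) = Σ p(X) · H(Y|X=·).
  X=0: p=0.2300, H(Y|X=0) = 0.6693
  X=1: p=0.7700, H(Y|X=1) = 0.6555
Weighted sum = 0.6587 nats.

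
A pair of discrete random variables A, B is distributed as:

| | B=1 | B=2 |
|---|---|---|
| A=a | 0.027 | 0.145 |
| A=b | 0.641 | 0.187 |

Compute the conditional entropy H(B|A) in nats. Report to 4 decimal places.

Chain rule: H(B|A) = H(A,B) − H(A).
Marginals: p(A) = (0.1720, 0.8280), p(B) = (0.6680, 0.3320).
H(A,B) = 0.9761 nats; H(A) = 0.4590 nats.
H(B|A) = 0.9761 − 0.4590 = 0.5171 nats.

0.5171 nats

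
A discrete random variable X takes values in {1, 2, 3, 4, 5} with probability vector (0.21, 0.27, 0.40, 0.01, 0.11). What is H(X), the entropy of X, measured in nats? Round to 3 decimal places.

H(X) = −Σ p·ln p.
  −(0.21)·ln(0.21) = 0.3277
  −(0.27)·ln(0.27) = 0.3535
  −(0.40)·ln(0.40) = 0.3665
  −(0.01)·ln(0.01) = 0.0461
  −(0.11)·ln(0.11) = 0.2428
Sum: 0.3277 + 0.3535 + 0.3665 + 0.0461 + 0.2428 = 1.337 nats.

1.337 nats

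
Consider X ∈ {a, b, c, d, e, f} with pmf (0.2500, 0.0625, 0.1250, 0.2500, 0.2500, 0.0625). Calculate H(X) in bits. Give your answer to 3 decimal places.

H(X) = −Σ p·log₂ p.
  −(0.2500)·log₂(0.2500) = 0.5000
  −(0.0625)·log₂(0.0625) = 0.2500
  −(0.1250)·log₂(0.1250) = 0.3750
  −(0.2500)·log₂(0.2500) = 0.5000
  −(0.2500)·log₂(0.2500) = 0.5000
  −(0.0625)·log₂(0.0625) = 0.2500
Sum: 0.5000 + 0.2500 + 0.3750 + 0.5000 + 0.5000 + 0.2500 = 2.375 bits.

2.375 bits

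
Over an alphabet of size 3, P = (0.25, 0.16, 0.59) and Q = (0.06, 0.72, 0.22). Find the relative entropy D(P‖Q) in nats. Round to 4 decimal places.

0.6982 nats

D(P‖Q) = Σ p·ln(p/q).
  0.25·ln(0.25/0.06) = 0.35678
  0.16·ln(0.16/0.72) = -0.24065
  0.59·ln(0.59/0.22) = 0.58203
D(P‖Q) = 0.6982 nats.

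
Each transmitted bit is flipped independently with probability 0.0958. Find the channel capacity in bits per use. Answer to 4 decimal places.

Binary symmetric channel: C = 1 − h₂(ε) where h₂ is the binary entropy function.
h₂(0.0958) = −0.0958·log₂0.0958 − 0.9042·log₂0.9042 = 0.4555.
C = 1 − 0.4555 = 0.5445 bits per channel use.

0.5445 bits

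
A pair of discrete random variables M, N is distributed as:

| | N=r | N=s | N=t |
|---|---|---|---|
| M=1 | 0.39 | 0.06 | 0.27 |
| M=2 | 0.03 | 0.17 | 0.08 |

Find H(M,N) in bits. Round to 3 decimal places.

H(M,N) = −Σ p(x,y)·log₂ p(x,y) over all 6 cells.
  cell (1,r): −0.39·log₂0.39 = 0.5298
  cell (1,s): −0.06·log₂0.06 = 0.2435
  cell (1,t): −0.27·log₂0.27 = 0.5100
  cell (2,r): −0.03·log₂0.03 = 0.1518
  cell (2,s): −0.17·log₂0.17 = 0.4346
  cell (2,t): −0.08·log₂0.08 = 0.2915
Sum = 2.161 bits.

2.161 bits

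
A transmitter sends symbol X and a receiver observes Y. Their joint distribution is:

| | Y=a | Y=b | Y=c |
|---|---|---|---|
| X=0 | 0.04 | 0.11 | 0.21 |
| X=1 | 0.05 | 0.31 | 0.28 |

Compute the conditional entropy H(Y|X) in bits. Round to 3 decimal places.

Chain rule: H(Y|X) = H(X,Y) − H(X).
Marginals: p(X) = (0.3600, 0.6400), p(Y) = (0.0900, 0.4200, 0.4900).
H(X,Y) = 2.2630 bits; H(X) = 0.9427 bits.
H(Y|X) = 2.2630 − 0.9427 = 1.320 bits.

1.320 bits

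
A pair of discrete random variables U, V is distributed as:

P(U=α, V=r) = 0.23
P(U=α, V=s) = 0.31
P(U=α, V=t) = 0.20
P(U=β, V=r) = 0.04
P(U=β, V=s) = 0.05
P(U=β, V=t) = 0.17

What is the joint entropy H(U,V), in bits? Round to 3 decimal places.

2.312 bits

H(U,V) = −Σ p(x,y)·log₂ p(x,y) over all 6 cells.
  cell (α,r): −0.23·log₂0.23 = 0.4877
  cell (α,s): −0.31·log₂0.31 = 0.5238
  cell (α,t): −0.20·log₂0.20 = 0.4644
  cell (β,r): −0.04·log₂0.04 = 0.1858
  cell (β,s): −0.05·log₂0.05 = 0.2161
  cell (β,t): −0.17·log₂0.17 = 0.4346
Sum = 2.312 bits.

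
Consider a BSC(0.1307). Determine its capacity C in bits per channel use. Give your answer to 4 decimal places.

0.4406 bits

Binary symmetric channel: C = 1 − h₂(ε) where h₂ is the binary entropy function.
h₂(0.1307) = −0.1307·log₂0.1307 − 0.8693·log₂0.8693 = 0.5594.
C = 1 − 0.5594 = 0.4406 bits per channel use.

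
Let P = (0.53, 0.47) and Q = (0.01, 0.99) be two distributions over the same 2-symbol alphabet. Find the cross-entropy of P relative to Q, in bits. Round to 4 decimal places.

3.5281 bits

H(P,Q) = −Σ p·log₂ q.
  −0.53·log₂(0.01) = 3.52124
  −0.47·log₂(0.99) = 0.00681
H(P,Q) = 3.5281 bits.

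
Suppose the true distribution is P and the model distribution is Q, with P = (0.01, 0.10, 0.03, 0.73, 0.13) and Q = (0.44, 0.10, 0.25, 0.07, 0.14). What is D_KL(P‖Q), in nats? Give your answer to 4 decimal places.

1.6004 nats

D(P‖Q) = Σ p·ln(p/q).
  0.01·ln(0.01/0.44) = -0.03784
  0.10·ln(0.10/0.10) = 0.00000
  0.03·ln(0.03/0.25) = -0.06361
  0.73·ln(0.73/0.07) = 1.71152
  0.13·ln(0.13/0.14) = -0.00963
D(P‖Q) = 1.6004 nats.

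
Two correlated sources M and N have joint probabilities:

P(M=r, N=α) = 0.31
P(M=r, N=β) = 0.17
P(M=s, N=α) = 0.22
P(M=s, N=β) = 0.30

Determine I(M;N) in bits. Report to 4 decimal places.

0.0362 bits

Marginals: p(M) = (0.4800, 0.5200), p(N) = (0.5300, 0.4700).
I(M;N) = H(M) + H(N) − H(M,N).
H(M) = 0.9988, H(N) = 0.9974, H(M,N) = 1.9600.
I(M;N) = 0.9988 + 0.9974 − 1.9600 = 0.0362 bits.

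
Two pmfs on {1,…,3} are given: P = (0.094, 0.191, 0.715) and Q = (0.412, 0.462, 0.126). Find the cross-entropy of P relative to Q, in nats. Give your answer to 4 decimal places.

1.7119 nats

H(P,Q) = −Σ p·ln q.
  −0.094·ln(0.412) = 0.08335
  −0.191·ln(0.462) = 0.14749
  −0.715·ln(0.126) = 1.48110
H(P,Q) = 1.7119 nats.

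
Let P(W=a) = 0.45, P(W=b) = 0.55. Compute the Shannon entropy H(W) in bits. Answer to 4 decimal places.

H(W) = −Σ p·log₂ p.
  −(0.45)·log₂(0.45) = 0.51840
  −(0.55)·log₂(0.55) = 0.47437
Sum: 0.51840 + 0.47437 = 0.9928 bits.

0.9928 bits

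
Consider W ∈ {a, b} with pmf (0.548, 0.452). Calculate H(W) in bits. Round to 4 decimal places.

0.9933 bits

H(W) = −Σ p·log₂ p.
  −(0.548)·log₂(0.548) = 0.47553
  −(0.452)·log₂(0.452) = 0.51781
Sum: 0.47553 + 0.51781 = 0.9933 bits.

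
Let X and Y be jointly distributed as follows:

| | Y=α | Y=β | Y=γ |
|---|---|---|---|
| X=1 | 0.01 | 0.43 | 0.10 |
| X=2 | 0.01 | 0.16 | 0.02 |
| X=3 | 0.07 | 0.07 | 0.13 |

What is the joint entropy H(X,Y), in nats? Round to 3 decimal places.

H(X,Y) = −Σ p(x,y)·ln p(x,y) over all 9 cells.
  cell (1,α): −0.01·ln0.01 = 0.0461
  cell (1,β): −0.43·ln0.43 = 0.3629
  cell (1,γ): −0.10·ln0.10 = 0.2303
  cell (2,α): −0.01·ln0.01 = 0.0461
  cell (2,β): −0.16·ln0.16 = 0.2932
  cell (2,γ): −0.02·ln0.02 = 0.0782
  cell (3,α): −0.07·ln0.07 = 0.1861
  cell (3,β): −0.07·ln0.07 = 0.1861
  cell (3,γ): −0.13·ln0.13 = 0.2652
Sum = 1.694 nats.

1.694 nats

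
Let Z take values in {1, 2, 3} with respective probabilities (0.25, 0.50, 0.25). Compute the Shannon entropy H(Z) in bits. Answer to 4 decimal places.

1.5000 bits

H(Z) = −Σ p·log₂ p.
  −(0.25)·log₂(0.25) = 0.50000
  −(0.50)·log₂(0.50) = 0.50000
  −(0.25)·log₂(0.25) = 0.50000
Sum: 0.50000 + 0.50000 + 0.50000 = 1.5000 bits.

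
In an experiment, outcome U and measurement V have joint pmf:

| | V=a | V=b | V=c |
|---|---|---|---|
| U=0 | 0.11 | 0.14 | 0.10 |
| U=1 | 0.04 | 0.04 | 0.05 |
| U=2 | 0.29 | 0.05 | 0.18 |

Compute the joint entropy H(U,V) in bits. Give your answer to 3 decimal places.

H(U,V) = −Σ p(x,y)·log₂ p(x,y) over all 9 cells.
  cell (0,a): −0.11·log₂0.11 = 0.3503
  cell (0,b): −0.14·log₂0.14 = 0.3971
  cell (0,c): −0.10·log₂0.10 = 0.3322
  cell (1,a): −0.04·log₂0.04 = 0.1858
  cell (1,b): −0.04·log₂0.04 = 0.1858
  cell (1,c): −0.05·log₂0.05 = 0.2161
  cell (2,a): −0.29·log₂0.29 = 0.5179
  cell (2,b): −0.05·log₂0.05 = 0.2161
  cell (2,c): −0.18·log₂0.18 = 0.4453
Sum = 2.847 bits.

2.847 bits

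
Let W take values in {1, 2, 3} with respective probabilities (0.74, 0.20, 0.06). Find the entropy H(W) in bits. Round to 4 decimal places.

1.0294 bits

H(W) = −Σ p·log₂ p.
  −(0.74)·log₂(0.74) = 0.32146
  −(0.20)·log₂(0.20) = 0.46439
  −(0.06)·log₂(0.06) = 0.24353
Sum: 0.32146 + 0.46439 + 0.24353 = 1.0294 bits.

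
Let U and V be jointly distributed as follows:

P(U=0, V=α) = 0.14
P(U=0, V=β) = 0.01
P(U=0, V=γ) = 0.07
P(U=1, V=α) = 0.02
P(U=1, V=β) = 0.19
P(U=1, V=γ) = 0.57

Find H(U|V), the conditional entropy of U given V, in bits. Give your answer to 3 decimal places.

0.463 bits

Marginals: p(U) = (0.2200, 0.7800), p(V) = (0.1600, 0.2000, 0.6400).
H(U|V) = Σ p(V) · H(U|V=·).
  V=α: p=0.1600, H(U|V=α) = 0.5436
  V=β: p=0.2000, H(U|V=β) = 0.2864
  V=γ: p=0.6400, H(U|V=γ) = 0.4980
Weighted sum = 0.463 bits.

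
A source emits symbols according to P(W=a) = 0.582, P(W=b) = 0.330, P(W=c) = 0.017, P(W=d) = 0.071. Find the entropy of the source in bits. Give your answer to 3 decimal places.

H(W) = −Σ p·log₂ p.
  −(0.582)·log₂(0.582) = 0.4545
  −(0.330)·log₂(0.330) = 0.5278
  −(0.017)·log₂(0.017) = 0.0999
  −(0.071)·log₂(0.071) = 0.2709
Sum: 0.4545 + 0.5278 + 0.0999 + 0.2709 = 1.353 bits.

1.353 bits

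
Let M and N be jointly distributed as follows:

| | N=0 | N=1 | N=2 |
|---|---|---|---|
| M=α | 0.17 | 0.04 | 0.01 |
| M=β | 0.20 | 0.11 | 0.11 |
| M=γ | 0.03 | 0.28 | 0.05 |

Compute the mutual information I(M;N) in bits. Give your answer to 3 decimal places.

0.290 bits

Marginals: p(M) = (0.2200, 0.4200, 0.3600), p(N) = (0.4000, 0.4300, 0.1700).
I(M;N) = H(M) + H(N) − H(M,N).
H(M) = 1.5368, H(N) = 1.4869, H(M,N) = 2.7338.
I(M;N) = 1.5368 + 1.4869 − 2.7338 = 0.290 bits.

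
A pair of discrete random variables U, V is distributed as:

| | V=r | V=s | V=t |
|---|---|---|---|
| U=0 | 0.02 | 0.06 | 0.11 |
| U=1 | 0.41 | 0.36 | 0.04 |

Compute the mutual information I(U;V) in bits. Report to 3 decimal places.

Marginals: p(U) = (0.1900, 0.8100), p(V) = (0.4300, 0.4200, 0.1500).
I(U;V) = H(U) + H(V) − H(U,V).
H(U) = 0.7015, H(V) = 1.4598, H(U,V) = 1.9505.
I(U;V) = 0.7015 + 1.4598 − 1.9505 = 0.211 bits.

0.211 bits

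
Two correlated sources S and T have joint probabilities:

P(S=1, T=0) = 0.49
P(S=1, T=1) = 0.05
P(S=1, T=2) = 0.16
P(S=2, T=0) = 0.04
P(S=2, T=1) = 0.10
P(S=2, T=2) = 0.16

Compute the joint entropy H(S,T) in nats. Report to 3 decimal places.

1.445 nats

H(S,T) = −Σ p(x,y)·ln p(x,y) over all 6 cells.
  cell (1,0): −0.49·ln0.49 = 0.3495
  cell (1,1): −0.05·ln0.05 = 0.1498
  cell (1,2): −0.16·ln0.16 = 0.2932
  cell (2,0): −0.04·ln0.04 = 0.1288
  cell (2,1): −0.10·ln0.10 = 0.2303
  cell (2,2): −0.16·ln0.16 = 0.2932
Sum = 1.445 nats.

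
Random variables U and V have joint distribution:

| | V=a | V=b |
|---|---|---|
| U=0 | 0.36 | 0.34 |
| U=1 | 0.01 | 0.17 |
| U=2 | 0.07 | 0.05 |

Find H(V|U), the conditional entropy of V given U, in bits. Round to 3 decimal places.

0.873 bits

Chain rule: H(V|U) = H(U,V) − H(U).
Marginals: p(U) = (0.7000, 0.1800, 0.1200), p(V) = (0.4400, 0.5600).
H(U,V) = 2.0455 bits; H(U) = 1.1726 bits.
H(V|U) = 2.0455 − 1.1726 = 0.873 bits.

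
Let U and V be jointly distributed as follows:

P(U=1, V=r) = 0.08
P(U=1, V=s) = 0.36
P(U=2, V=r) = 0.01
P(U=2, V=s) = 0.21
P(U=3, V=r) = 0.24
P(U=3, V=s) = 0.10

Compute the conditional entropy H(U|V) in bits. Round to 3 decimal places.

Marginals: p(U) = (0.4400, 0.2200, 0.3400), p(V) = (0.3300, 0.6700).
H(U|V) = Σ p(V) · H(U|V=·).
  V=r: p=0.3300, H(U|V=r) = 0.9826
  V=s: p=0.6700, H(U|V=s) = 1.4157
Weighted sum = 1.273 bits.

1.273 bits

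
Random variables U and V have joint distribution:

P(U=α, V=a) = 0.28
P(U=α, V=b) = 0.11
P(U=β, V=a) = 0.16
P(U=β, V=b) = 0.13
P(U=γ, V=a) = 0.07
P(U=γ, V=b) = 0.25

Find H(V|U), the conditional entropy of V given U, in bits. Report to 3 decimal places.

0.865 bits

Marginals: p(U) = (0.3900, 0.2900, 0.3200), p(V) = (0.5100, 0.4900).
H(V|U) = Σ p(U) · H(V|U=·).
  U=α: p=0.3900, H(V|U=α) = 0.8582
  U=β: p=0.2900, H(V|U=β) = 0.9923
  U=γ: p=0.3200, H(V|U=γ) = 0.7579
Weighted sum = 0.865 bits.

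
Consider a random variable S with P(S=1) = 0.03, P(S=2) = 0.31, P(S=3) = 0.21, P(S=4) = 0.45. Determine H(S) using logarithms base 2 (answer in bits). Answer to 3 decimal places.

H(S) = −Σ p·log₂ p.
  −(0.03)·log₂(0.03) = 0.1518
  −(0.31)·log₂(0.31) = 0.5238
  −(0.21)·log₂(0.21) = 0.4728
  −(0.45)·log₂(0.45) = 0.5184
Sum: 0.1518 + 0.5238 + 0.4728 + 0.5184 = 1.667 bits.

1.667 bits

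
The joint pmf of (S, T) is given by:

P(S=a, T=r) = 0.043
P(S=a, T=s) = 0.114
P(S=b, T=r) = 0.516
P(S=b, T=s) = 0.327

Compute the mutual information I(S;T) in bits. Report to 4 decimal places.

Marginals: p(S) = (0.1570, 0.8430), p(T) = (0.5590, 0.4410).
I(S;T) = H(S) + H(T) − H(S,T).
H(S) = 0.6271, H(T) = 0.9899, H(S,T) = 1.5722.
I(S;T) = 0.6271 + 0.9899 − 1.5722 = 0.0448 bits.

0.0448 bits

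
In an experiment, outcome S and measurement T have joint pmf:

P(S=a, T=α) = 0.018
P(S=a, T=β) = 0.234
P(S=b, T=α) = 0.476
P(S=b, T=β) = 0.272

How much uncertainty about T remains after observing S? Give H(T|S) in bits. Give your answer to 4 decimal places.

Marginals: p(S) = (0.2520, 0.7480), p(T) = (0.4940, 0.5060).
H(T|S) = Σ p(S) · H(T|S=·).
  S=a: p=0.2520, H(T|S=a) = 0.3712
  S=b: p=0.7480, H(T|S=b) = 0.9457
Weighted sum = 0.8009 bits.

0.8009 bits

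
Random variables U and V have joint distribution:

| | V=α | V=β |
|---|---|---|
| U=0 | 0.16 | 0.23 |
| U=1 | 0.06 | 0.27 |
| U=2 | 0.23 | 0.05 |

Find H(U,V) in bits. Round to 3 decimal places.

H(U,V) = −Σ p(x,y)·log₂ p(x,y) over all 6 cells.
  cell (0,α): −0.16·log₂0.16 = 0.4230
  cell (0,β): −0.23·log₂0.23 = 0.4877
  cell (1,α): −0.06·log₂0.06 = 0.2435
  cell (1,β): −0.27·log₂0.27 = 0.5100
  cell (2,α): −0.23·log₂0.23 = 0.4877
  cell (2,β): −0.05·log₂0.05 = 0.2161
Sum = 2.368 bits.

2.368 bits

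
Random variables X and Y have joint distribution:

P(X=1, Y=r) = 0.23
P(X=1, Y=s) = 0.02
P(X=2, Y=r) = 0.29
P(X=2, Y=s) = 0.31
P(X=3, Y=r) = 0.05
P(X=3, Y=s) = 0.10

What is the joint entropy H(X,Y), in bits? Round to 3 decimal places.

2.191 bits

H(X,Y) = −Σ p(x,y)·log₂ p(x,y) over all 6 cells.
  cell (1,r): −0.23·log₂0.23 = 0.4877
  cell (1,s): −0.02·log₂0.02 = 0.1129
  cell (2,r): −0.29·log₂0.29 = 0.5179
  cell (2,s): −0.31·log₂0.31 = 0.5238
  cell (3,r): −0.05·log₂0.05 = 0.2161
  cell (3,s): −0.10·log₂0.10 = 0.3322
Sum = 2.191 bits.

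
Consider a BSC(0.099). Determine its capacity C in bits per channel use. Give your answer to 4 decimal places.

0.5342 bits

Binary symmetric channel: C = 1 − h₂(ε) where h₂ is the binary entropy function.
h₂(0.099) = −0.099·log₂0.099 − 0.901·log₂0.901 = 0.4658.
C = 1 − 0.4658 = 0.5342 bits per channel use.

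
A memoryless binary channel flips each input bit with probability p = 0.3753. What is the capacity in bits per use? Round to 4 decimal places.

Binary symmetric channel: C = 1 − h₂(ε) where h₂ is the binary entropy function.
h₂(0.3753) = −0.3753·log₂0.3753 − 0.6247·log₂0.6247 = 0.9547.
C = 1 − 0.9547 = 0.0453 bits per channel use.

0.0453 bits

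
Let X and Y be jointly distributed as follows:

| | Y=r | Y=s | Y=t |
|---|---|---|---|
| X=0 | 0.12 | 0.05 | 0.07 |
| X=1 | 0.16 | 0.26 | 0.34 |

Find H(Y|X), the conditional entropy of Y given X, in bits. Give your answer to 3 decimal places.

Chain rule: H(Y|X) = H(X,Y) − H(X).
Marginals: p(X) = (0.2400, 0.7600), p(Y) = (0.2800, 0.3100, 0.4100).
H(X,Y) = 2.3092 bits; H(X) = 0.7950 bits.
H(Y|X) = 2.3092 − 0.7950 = 1.514 bits.

1.514 bits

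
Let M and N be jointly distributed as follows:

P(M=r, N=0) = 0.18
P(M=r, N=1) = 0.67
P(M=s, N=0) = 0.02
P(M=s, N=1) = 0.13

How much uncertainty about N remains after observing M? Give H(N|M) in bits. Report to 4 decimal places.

Marginals: p(M) = (0.8500, 0.1500), p(N) = (0.2000, 0.8000).
H(N|M) = Σ p(M) · H(N|M=·).
  M=r: p=0.8500, H(N|M=r) = 0.7448
  M=s: p=0.1500, H(N|M=s) = 0.5665
Weighted sum = 0.7181 bits.

0.7181 bits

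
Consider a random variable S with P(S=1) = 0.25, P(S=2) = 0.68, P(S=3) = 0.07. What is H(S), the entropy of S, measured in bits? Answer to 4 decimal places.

1.1469 bits

H(S) = −Σ p·log₂ p.
  −(0.25)·log₂(0.25) = 0.50000
  −(0.68)·log₂(0.68) = 0.37835
  −(0.07)·log₂(0.07) = 0.26856
Sum: 0.50000 + 0.37835 + 0.26856 = 1.1469 bits.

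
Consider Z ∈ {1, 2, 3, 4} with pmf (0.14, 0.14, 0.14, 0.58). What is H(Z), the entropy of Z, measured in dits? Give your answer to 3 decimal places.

H(Z) = −Σ p·log₁₀ p.
  −(0.14)·log₁₀(0.14) = 0.1195
  −(0.14)·log₁₀(0.14) = 0.1195
  −(0.14)·log₁₀(0.14) = 0.1195
  −(0.58)·log₁₀(0.58) = 0.1372
Sum: 0.1195 + 0.1195 + 0.1195 + 0.1372 = 0.496 dits.

0.496 dits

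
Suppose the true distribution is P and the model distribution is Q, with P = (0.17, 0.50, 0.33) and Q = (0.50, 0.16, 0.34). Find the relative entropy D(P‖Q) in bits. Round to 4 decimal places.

D(P‖Q) = Σ p·log₂(p/q).
  0.17·log₂(0.17/0.50) = -0.26459
  0.50·log₂(0.50/0.16) = 0.82193
  0.33·log₂(0.33/0.34) = -0.01421
D(P‖Q) = 0.5431 bits.

0.5431 bits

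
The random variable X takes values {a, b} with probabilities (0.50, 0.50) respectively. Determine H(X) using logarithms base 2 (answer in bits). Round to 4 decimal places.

H(X) = −Σ p·log₂ p.
  −(0.50)·log₂(0.50) = 0.50000
  −(0.50)·log₂(0.50) = 0.50000
Sum: 0.50000 + 0.50000 = 1.0000 bits.

1.0000 bits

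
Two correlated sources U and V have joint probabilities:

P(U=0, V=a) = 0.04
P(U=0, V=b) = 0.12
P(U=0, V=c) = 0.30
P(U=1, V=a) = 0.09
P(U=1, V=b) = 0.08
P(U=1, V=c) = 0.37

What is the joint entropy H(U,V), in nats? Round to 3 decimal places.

1.531 nats

H(U,V) = −Σ p(x,y)·ln p(x,y) over all 6 cells.
  cell (0,a): −0.04·ln0.04 = 0.1288
  cell (0,b): −0.12·ln0.12 = 0.2544
  cell (0,c): −0.30·ln0.30 = 0.3612
  cell (1,a): −0.09·ln0.09 = 0.2167
  cell (1,b): −0.08·ln0.08 = 0.2021
  cell (1,c): −0.37·ln0.37 = 0.3679
Sum = 1.531 nats.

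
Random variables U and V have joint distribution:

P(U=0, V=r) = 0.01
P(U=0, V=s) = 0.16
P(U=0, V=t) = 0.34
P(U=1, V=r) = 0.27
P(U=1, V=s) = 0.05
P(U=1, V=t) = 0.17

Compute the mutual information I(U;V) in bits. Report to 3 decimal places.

0.303 bits

Marginals: p(U) = (0.5100, 0.4900), p(V) = (0.2800, 0.2100, 0.5100).
I(U;V) = H(U) + H(V) − H(U,V).
H(U) = 0.9997, H(V) = 1.4825, H(U,V) = 2.1793.
I(U;V) = 0.9997 + 1.4825 − 2.1793 = 0.303 bits.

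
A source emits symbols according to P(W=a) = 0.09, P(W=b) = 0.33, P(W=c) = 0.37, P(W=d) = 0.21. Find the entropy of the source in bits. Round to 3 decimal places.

H(W) = −Σ p·log₂ p.
  −(0.09)·log₂(0.09) = 0.3127
  −(0.33)·log₂(0.33) = 0.5278
  −(0.37)·log₂(0.37) = 0.5307
  −(0.21)·log₂(0.21) = 0.4728
Sum: 0.3127 + 0.5278 + 0.5307 + 0.4728 = 1.844 bits.

1.844 bits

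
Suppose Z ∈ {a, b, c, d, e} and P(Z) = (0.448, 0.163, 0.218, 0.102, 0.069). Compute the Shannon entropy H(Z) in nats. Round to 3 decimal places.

H(Z) = −Σ p·ln p.
  −(0.448)·ln(0.448) = 0.3597
  −(0.163)·ln(0.163) = 0.2957
  −(0.218)·ln(0.218) = 0.3321
  −(0.102)·ln(0.102) = 0.2328
  −(0.069)·ln(0.069) = 0.1845
Sum: 0.3597 + 0.2957 + 0.3321 + 0.2328 + 0.1845 = 1.405 nats.

1.405 nats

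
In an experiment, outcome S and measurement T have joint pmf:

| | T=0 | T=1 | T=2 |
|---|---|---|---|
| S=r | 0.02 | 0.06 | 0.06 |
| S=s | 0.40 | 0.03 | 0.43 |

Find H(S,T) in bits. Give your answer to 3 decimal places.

1.804 bits

H(S,T) = −Σ p(x,y)·log₂ p(x,y) over all 6 cells.
  cell (r,0): −0.02·log₂0.02 = 0.1129
  cell (r,1): −0.06·log₂0.06 = 0.2435
  cell (r,2): −0.06·log₂0.06 = 0.2435
  cell (s,0): −0.40·log₂0.40 = 0.5288
  cell (s,1): −0.03·log₂0.03 = 0.1518
  cell (s,2): −0.43·log₂0.43 = 0.5236
Sum = 1.804 bits.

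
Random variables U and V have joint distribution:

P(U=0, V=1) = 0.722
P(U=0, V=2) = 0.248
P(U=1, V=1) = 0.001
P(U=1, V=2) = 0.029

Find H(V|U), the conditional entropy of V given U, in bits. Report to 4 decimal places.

0.8019 bits

Chain rule: H(V|U) = H(U,V) − H(U).
Marginals: p(U) = (0.9700, 0.0300), p(V) = (0.7230, 0.2770).
H(U,V) = 0.9963 bits; H(U) = 0.1944 bits.
H(V|U) = 0.9963 − 0.1944 = 0.8019 bits.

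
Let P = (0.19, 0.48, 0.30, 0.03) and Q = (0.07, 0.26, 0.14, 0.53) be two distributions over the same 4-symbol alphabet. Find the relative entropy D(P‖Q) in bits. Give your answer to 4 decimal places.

0.9039 bits

D(P‖Q) = Σ p·log₂(p/q).
  0.19·log₂(0.19/0.07) = 0.27371
  0.48·log₂(0.48/0.26) = 0.42457
  0.30·log₂(0.30/0.14) = 0.32986
  0.03·log₂(0.03/0.53) = -0.12429
D(P‖Q) = 0.9039 bits.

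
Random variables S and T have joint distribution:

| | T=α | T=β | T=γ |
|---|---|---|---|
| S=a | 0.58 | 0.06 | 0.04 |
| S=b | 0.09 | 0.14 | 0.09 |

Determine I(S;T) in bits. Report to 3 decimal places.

Marginals: p(S) = (0.6800, 0.3200), p(T) = (0.6700, 0.2000, 0.1300).
I(S;T) = H(S) + H(T) − H(S,T).
H(S) = 0.9044, H(T) = 1.2341, H(S,T) = 1.9075.
I(S;T) = 0.9044 + 1.2341 − 1.9075 = 0.231 bits.

0.231 bits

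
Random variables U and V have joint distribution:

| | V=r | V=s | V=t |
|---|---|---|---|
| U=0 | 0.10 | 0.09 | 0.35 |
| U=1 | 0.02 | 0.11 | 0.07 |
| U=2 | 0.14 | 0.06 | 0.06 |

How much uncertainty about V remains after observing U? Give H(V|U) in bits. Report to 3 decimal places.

1.341 bits

Chain rule: H(V|U) = H(U,V) − H(U).
Marginals: p(U) = (0.5400, 0.2000, 0.2600), p(V) = (0.2600, 0.2600, 0.4800).
H(U,V) = 2.7908 bits; H(U) = 1.4497 bits.
H(V|U) = 2.7908 − 1.4497 = 1.341 bits.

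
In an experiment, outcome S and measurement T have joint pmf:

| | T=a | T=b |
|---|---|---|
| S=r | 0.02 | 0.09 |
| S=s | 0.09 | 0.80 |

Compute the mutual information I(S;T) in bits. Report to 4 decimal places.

0.0041 bits

Marginals: p(S) = (0.1100, 0.8900), p(T) = (0.1100, 0.8900).
I(S;T) = Σ p(x,y)·log₂[p(x,y)/(p(x)p(y))].
  (r,a): 0.02·log₂(1.6529) = 0.01450
  (r,b): 0.09·log₂(0.9193) = -0.01092
  (s,a): 0.09·log₂(0.9193) = -0.01092
  (s,b): 0.80·log₂(1.0100) = 0.01145
Sum = 0.0041 bits.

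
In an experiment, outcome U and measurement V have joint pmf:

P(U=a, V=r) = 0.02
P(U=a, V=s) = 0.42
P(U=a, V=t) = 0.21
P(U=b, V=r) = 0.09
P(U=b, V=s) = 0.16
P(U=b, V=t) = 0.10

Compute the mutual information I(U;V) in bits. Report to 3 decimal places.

Marginals: p(U) = (0.6500, 0.3500), p(V) = (0.1100, 0.5800, 0.3100).
I(U;V) = Σ p(x,y)·log₂[p(x,y)/(p(x)p(y))].
  (a,r): 0.02·log₂(0.2797) = -0.0368
  (a,s): 0.42·log₂(1.1141) = 0.0654
  (a,t): 0.21·log₂(1.0422) = 0.0125
  (b,r): 0.09·log₂(2.3377) = 0.1103
  (b,s): 0.16·log₂(0.7882) = -0.0549
  (b,t): 0.10·log₂(0.9217) = -0.0118
Sum = 0.085 bits.

0.085 bits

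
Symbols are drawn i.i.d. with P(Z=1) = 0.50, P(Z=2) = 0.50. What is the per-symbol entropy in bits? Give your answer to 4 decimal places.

1.0000 bits

H(Z) = −Σ p·log₂ p.
  −(0.50)·log₂(0.50) = 0.50000
  −(0.50)·log₂(0.50) = 0.50000
Sum: 0.50000 + 0.50000 = 1.0000 bits.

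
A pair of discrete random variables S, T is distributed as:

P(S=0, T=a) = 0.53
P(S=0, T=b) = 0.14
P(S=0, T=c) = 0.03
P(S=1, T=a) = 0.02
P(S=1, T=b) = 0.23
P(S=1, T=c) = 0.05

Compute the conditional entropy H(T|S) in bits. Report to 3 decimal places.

0.970 bits

Chain rule: H(T|S) = H(S,T) − H(S).
Marginals: p(S) = (0.7000, 0.3000), p(T) = (0.5500, 0.3700, 0.0800).
H(S,T) = 1.8510 bits; H(S) = 0.8813 bits.
H(T|S) = 1.8510 − 0.8813 = 0.970 bits.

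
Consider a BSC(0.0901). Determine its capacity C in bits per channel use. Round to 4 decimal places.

Binary symmetric channel: C = 1 − h₂(ε) where h₂ is the binary entropy function.
h₂(0.0901) = −0.0901·log₂0.0901 − 0.9099·log₂0.9099 = 0.4368.
C = 1 − 0.4368 = 0.5632 bits per channel use.

0.5632 bits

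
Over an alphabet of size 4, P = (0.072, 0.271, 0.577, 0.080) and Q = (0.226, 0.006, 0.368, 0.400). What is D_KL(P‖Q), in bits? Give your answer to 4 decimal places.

D(P‖Q) = Σ p·log₂(p/q).
  0.072·log₂(0.072/0.226) = -0.11882
  0.271·log₂(0.271/0.006) = 1.48974
  0.577·log₂(0.577/0.368) = 0.37440
  0.080·log₂(0.080/0.400) = -0.18575
D(P‖Q) = 1.5596 bits.

1.5596 bits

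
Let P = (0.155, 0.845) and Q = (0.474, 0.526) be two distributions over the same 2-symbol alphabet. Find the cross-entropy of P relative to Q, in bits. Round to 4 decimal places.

H(P,Q) = −Σ p·log₂ q.
  −0.155·log₂(0.474) = 0.16694
  −0.845·log₂(0.526) = 0.78320
H(P,Q) = 0.9501 bits.

0.9501 bits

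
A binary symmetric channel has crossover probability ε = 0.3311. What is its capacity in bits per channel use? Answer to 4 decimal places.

Binary symmetric channel: C = 1 − h₂(ε) where h₂ is the binary entropy function.
h₂(0.3311) = −0.3311·log₂0.3311 − 0.6689·log₂0.6689 = 0.9160.
C = 1 − 0.9160 = 0.0840 bits per channel use.

0.0840 bits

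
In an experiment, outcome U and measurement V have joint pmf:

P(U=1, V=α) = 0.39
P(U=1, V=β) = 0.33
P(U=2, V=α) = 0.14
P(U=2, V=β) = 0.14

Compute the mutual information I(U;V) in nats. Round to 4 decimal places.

0.0007 nats

Marginals: p(U) = (0.7200, 0.2800), p(V) = (0.5300, 0.4700).
I(U;V) = Σ p(x,y)·ln[p(x,y)/(p(x)p(y))].
  (1,α): 0.39·ln(1.0220) = 0.00849
  (1,β): 0.33·ln(0.9752) = -0.00829
  (2,α): 0.14·ln(0.9434) = -0.00816
  (2,β): 0.14·ln(1.0638) = 0.00866
Sum = 0.0007 nats.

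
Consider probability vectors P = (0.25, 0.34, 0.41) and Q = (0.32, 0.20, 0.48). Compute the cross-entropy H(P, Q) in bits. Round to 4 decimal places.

H(P,Q) = −Σ p·log₂ q.
  −0.25·log₂(0.32) = 0.41096
  −0.34·log₂(0.20) = 0.78946
  −0.41·log₂(0.48) = 0.43415
H(P,Q) = 1.6346 bits.

1.6346 bits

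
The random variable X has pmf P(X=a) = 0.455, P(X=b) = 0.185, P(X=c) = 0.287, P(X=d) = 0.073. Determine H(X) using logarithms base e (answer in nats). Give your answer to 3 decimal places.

H(X) = −Σ p·ln p.
  −(0.455)·ln(0.455) = 0.3583
  −(0.185)·ln(0.185) = 0.3122
  −(0.287)·ln(0.287) = 0.3583
  −(0.073)·ln(0.073) = 0.1911
Sum: 0.3583 + 0.3122 + 0.3583 + 0.1911 = 1.220 nats.

1.220 nats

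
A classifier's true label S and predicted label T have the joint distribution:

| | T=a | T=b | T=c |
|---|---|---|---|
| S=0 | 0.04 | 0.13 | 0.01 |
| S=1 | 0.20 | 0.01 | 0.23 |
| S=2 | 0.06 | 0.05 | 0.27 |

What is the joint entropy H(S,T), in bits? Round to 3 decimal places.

2.623 bits

H(S,T) = −Σ p(x,y)·log₂ p(x,y) over all 9 cells.
  cell (0,a): −0.04·log₂0.04 = 0.1858
  cell (0,b): −0.13·log₂0.13 = 0.3826
  cell (0,c): −0.01·log₂0.01 = 0.0664
  cell (1,a): −0.20·log₂0.20 = 0.4644
  cell (1,b): −0.01·log₂0.01 = 0.0664
  cell (1,c): −0.23·log₂0.23 = 0.4877
  cell (2,a): −0.06·log₂0.06 = 0.2435
  cell (2,b): −0.05·log₂0.05 = 0.2161
  cell (2,c): −0.27·log₂0.27 = 0.5100
Sum = 2.623 bits.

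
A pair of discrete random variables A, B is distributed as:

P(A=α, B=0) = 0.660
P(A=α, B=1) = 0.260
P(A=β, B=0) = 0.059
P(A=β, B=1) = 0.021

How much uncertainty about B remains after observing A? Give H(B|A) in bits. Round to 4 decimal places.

Marginals: p(A) = (0.9200, 0.0800), p(B) = (0.7190, 0.2810).
H(B|A) = Σ p(A) · H(B|A=·).
  A=α: p=0.9200, H(B|A=α) = 0.8590
  A=β: p=0.0800, H(B|A=β) = 0.8305
Weighted sum = 0.8567 bits.

0.8567 bits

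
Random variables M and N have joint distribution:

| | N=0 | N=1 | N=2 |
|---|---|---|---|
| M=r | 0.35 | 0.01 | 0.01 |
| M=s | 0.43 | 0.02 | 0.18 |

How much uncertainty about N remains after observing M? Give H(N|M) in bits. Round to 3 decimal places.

0.794 bits

Marginals: p(M) = (0.3700, 0.6300), p(N) = (0.7800, 0.0300, 0.1900).
H(N|M) = Σ p(M) · H(N|M=·).
  M=r: p=0.3700, H(N|M=r) = 0.3574
  M=s: p=0.6300, H(N|M=s) = 1.0505
Weighted sum = 0.794 bits.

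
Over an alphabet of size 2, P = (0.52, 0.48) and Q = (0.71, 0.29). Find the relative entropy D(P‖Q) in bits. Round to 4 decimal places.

D(P‖Q) = Σ p·log₂(p/q).
  0.52·log₂(0.52/0.71) = -0.23364
  0.48·log₂(0.48/0.29) = 0.34895
D(P‖Q) = 0.1153 bits.

0.1153 bits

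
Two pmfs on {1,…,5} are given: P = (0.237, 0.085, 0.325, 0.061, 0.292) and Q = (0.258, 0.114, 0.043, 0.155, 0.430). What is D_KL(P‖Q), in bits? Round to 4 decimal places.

0.6382 bits

D(P‖Q) = Σ p·log₂(p/q).
  0.237·log₂(0.237/0.258) = -0.02903
  0.085·log₂(0.085/0.114) = -0.03600
  0.325·log₂(0.325/0.043) = 0.94836
  0.061·log₂(0.061/0.155) = -0.08207
  0.292·log₂(0.292/0.430) = -0.16304
D(P‖Q) = 0.6382 bits.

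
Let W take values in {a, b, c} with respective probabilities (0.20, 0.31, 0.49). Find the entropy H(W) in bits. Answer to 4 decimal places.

H(W) = −Σ p·log₂ p.
  −(0.20)·log₂(0.20) = 0.46439
  −(0.31)·log₂(0.31) = 0.52379
  −(0.49)·log₂(0.49) = 0.50428
Sum: 0.46439 + 0.52379 + 0.50428 = 1.4925 bits.

1.4925 bits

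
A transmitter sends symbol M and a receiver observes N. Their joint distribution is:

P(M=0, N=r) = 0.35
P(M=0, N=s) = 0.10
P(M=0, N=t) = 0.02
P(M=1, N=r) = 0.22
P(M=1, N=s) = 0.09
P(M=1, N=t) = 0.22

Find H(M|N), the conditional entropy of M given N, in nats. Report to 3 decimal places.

Chain rule: H(M|N) = H(M,N) − H(N).
Marginals: p(M) = (0.4700, 0.5300), p(N) = (0.5700, 0.1900, 0.2400).
H(M,N) = 1.5589 nats; H(N) = 0.9785 nats.
H(M|N) = 1.5589 − 0.9785 = 0.580 nats.

0.580 nats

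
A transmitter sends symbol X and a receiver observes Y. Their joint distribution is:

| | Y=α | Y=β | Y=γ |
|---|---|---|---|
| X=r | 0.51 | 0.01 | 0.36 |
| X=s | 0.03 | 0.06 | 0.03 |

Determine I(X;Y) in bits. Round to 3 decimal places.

0.168 bits

Marginals: p(X) = (0.8800, 0.1200), p(Y) = (0.5400, 0.0700, 0.3900).
I(X;Y) = Σ p(x,y)·log₂[p(x,y)/(p(x)p(y))].
  (r,α): 0.51·log₂(1.0732) = 0.0520
  (r,β): 0.01·log₂(0.1623) = -0.0262
  (r,γ): 0.36·log₂(1.0490) = 0.0248
  (s,α): 0.03·log₂(0.4630) = -0.0333
  (s,β): 0.06·log₂(7.1429) = 0.1702
  (s,γ): 0.03·log₂(0.6410) = -0.0192
Sum = 0.168 bits.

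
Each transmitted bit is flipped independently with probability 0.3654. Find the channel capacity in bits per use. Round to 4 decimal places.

0.0529 bits

Binary symmetric channel: C = 1 − h₂(ε) where h₂ is the binary entropy function.
h₂(0.3654) = −0.3654·log₂0.3654 − 0.6346·log₂0.6346 = 0.9471.
C = 1 − 0.9471 = 0.0529 bits per channel use.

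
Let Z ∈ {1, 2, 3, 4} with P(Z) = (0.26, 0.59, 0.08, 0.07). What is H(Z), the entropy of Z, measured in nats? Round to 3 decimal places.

H(Z) = −Σ p·ln p.
  −(0.26)·ln(0.26) = 0.3502
  −(0.59)·ln(0.59) = 0.3113
  −(0.08)·ln(0.08) = 0.2021
  −(0.07)·ln(0.07) = 0.1861
Sum: 0.3502 + 0.3113 + 0.2021 + 0.1861 = 1.050 nats.

1.050 nats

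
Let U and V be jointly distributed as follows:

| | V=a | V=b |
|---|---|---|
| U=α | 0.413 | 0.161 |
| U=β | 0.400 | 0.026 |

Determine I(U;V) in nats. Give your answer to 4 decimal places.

Marginals: p(U) = (0.5740, 0.4260), p(V) = (0.8130, 0.1870).
I(U;V) = Σ p(x,y)·ln[p(x,y)/(p(x)p(y))].
  (α,a): 0.413·ln(0.8850) = -0.05045
  (α,b): 0.161·ln(1.4999) = 0.06527
  (β,a): 0.400·ln(1.1549) = 0.05762
  (β,b): 0.026·ln(0.3264) = -0.02911
Sum = 0.0433 nats.

0.0433 nats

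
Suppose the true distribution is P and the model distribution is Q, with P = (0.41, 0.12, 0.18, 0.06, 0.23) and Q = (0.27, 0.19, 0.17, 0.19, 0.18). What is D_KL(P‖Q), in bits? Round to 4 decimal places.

D(P‖Q) = Σ p·log₂(p/q).
  0.41·log₂(0.41/0.27) = 0.24709
  0.12·log₂(0.12/0.19) = -0.07956
  0.18·log₂(0.18/0.17) = 0.01484
  0.06·log₂(0.06/0.19) = -0.09978
  0.23·log₂(0.23/0.18) = 0.08134
D(P‖Q) = 0.1639 bits.

0.1639 bits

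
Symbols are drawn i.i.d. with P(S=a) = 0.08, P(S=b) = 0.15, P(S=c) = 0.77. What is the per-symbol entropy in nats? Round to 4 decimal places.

0.6879 nats

H(S) = −Σ p·ln p.
  −(0.08)·ln(0.08) = 0.20206
  −(0.15)·ln(0.15) = 0.28457
  −(0.77)·ln(0.77) = 0.20125
Sum: 0.20206 + 0.28457 + 0.20125 = 0.6879 nats.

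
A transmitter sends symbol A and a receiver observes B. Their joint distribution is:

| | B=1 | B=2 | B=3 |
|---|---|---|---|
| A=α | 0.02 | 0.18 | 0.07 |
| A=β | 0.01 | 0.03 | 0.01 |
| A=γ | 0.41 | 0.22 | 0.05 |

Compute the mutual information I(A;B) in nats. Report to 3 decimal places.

0.136 nats

Marginals: p(A) = (0.2700, 0.0500, 0.6800), p(B) = (0.4400, 0.4300, 0.1300).
I(A;B) = H(A) + H(B) − H(A,B).
H(A) = 0.7656, H(B) = 0.9894, H(A,B) = 1.6188.
I(A;B) = 0.7656 + 0.9894 − 1.6188 = 0.136 nats.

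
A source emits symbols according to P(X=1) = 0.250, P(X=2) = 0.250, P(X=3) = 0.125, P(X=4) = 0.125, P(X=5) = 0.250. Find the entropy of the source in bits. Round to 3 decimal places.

2.250 bits

H(X) = −Σ p·log₂ p.
  −(0.250)·log₂(0.250) = 0.5000
  −(0.250)·log₂(0.250) = 0.5000
  −(0.125)·log₂(0.125) = 0.3750
  −(0.125)·log₂(0.125) = 0.3750
  −(0.250)·log₂(0.250) = 0.5000
Sum: 0.5000 + 0.5000 + 0.3750 + 0.3750 + 0.5000 = 2.250 bits.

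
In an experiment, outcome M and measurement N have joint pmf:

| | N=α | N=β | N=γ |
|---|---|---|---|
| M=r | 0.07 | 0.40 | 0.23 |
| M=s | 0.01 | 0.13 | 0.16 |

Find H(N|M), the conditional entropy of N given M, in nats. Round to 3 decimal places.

Marginals: p(M) = (0.7000, 0.3000), p(N) = (0.0800, 0.5300, 0.3900).
H(N|M) = Σ p(M) · H(N|M=·).
  M=r: p=0.7000, H(N|M=r) = 0.9157
  M=s: p=0.3000, H(N|M=s) = 0.8110
Weighted sum = 0.884 nats.

0.884 nats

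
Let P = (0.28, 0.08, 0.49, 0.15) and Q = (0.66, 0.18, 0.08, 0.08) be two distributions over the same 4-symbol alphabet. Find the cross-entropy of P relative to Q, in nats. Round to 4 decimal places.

1.8700 nats

H(P,Q) = −Σ p·ln q.
  −0.28·ln(0.66) = 0.11634
  −0.08·ln(0.18) = 0.13718
  −0.49·ln(0.08) = 1.23761
  −0.15·ln(0.08) = 0.37886
H(P,Q) = 1.8700 nats.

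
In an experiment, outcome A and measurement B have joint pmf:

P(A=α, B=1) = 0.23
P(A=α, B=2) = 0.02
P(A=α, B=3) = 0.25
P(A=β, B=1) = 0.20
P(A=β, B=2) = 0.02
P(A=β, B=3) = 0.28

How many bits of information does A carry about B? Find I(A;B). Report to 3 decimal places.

Marginals: p(A) = (0.5000, 0.5000), p(B) = (0.4300, 0.0400, 0.5300).
I(A;B) = Σ p(x,y)·log₂[p(x,y)/(p(x)p(y))].
  (α,1): 0.23·log₂(1.0698) = 0.0224
  (α,2): 0.02·log₂(1.0000) = 0.0000
  (α,3): 0.25·log₂(0.9434) = -0.0210
  (β,1): 0.20·log₂(0.9302) = -0.0209
  (β,2): 0.02·log₂(1.0000) = 0.0000
  (β,3): 0.28·log₂(1.0566) = 0.0222
Sum = 0.003 bits.

0.003 bits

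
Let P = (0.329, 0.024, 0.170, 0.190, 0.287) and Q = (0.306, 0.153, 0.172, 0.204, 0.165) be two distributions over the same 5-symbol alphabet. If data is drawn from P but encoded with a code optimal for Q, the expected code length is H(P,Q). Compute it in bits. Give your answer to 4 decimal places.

H(P,Q) = −Σ p·log₂ q.
  −0.329·log₂(0.306) = 0.56206
  −0.024·log₂(0.153) = 0.06500
  −0.170·log₂(0.172) = 0.43172
  −0.190·log₂(0.204) = 0.43574
  −0.287·log₂(0.165) = 0.74605
H(P,Q) = 2.2406 bits.

2.2406 bits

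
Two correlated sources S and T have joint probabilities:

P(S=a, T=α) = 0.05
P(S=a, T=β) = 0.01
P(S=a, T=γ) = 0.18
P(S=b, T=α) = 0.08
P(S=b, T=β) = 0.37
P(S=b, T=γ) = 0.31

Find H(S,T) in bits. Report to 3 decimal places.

H(S,T) = −Σ p(x,y)·log₂ p(x,y) over all 6 cells.
  cell (a,α): −0.05·log₂0.05 = 0.2161
  cell (a,β): −0.01·log₂0.01 = 0.0664
  cell (a,γ): −0.18·log₂0.18 = 0.4453
  cell (b,α): −0.08·log₂0.08 = 0.2915
  cell (b,β): −0.37·log₂0.37 = 0.5307
  cell (b,γ): −0.31·log₂0.31 = 0.5238
Sum = 2.074 bits.

2.074 bits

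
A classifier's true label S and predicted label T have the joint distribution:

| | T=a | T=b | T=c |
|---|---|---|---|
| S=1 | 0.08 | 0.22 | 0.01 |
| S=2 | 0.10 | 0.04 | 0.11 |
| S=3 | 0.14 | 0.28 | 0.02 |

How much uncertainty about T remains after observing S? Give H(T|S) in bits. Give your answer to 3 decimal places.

Marginals: p(S) = (0.3100, 0.2500, 0.4400), p(T) = (0.3200, 0.5400, 0.1400).
H(T|S) = Σ p(S) · H(T|S=·).
  S=1: p=0.3100, H(T|S=1) = 1.0152
  S=2: p=0.2500, H(T|S=2) = 1.4729
  S=3: p=0.4400, H(T|S=3) = 1.1433
Weighted sum = 1.186 bits.

1.186 bits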